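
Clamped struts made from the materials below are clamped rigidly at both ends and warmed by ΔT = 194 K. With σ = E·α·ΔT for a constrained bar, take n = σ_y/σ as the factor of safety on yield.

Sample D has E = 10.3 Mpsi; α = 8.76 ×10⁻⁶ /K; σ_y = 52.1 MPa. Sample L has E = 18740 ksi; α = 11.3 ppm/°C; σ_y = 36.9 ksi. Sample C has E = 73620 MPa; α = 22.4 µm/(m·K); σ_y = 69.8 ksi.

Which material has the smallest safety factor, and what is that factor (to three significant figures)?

sample D, n = 0.432

Converting E to GPa, α to ×10⁻⁶/K, σ_y to MPa, then σ and n for each:
  sample D: E = 71.02, α = 8.76, σ_y = 52.10 → σ = 121 MPa, n = 0.432
  sample L: E = 129.2, α = 11.3, σ_y = 254.4 → σ = 283 MPa, n = 0.898
  sample C: E = 73.62, α = 22.4, σ_y = 481.3 → σ = 320 MPa, n = 1.50
Sample D has the lowest safety factor, n = 0.432.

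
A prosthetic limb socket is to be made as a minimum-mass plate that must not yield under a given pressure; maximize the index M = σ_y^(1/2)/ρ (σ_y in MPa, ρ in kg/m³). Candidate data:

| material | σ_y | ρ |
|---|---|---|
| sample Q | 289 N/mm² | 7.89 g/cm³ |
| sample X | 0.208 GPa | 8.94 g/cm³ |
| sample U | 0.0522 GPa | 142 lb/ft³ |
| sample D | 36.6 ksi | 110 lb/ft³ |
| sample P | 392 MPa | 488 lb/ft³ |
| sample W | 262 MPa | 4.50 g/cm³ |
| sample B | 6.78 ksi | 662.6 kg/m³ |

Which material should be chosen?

sample B

In SI units:
  sample Q: σ_y = 289.0 MPa, ρ = 7890 kg/m³
  sample X: σ_y = 208.0 MPa, ρ = 8940 kg/m³
  sample U: σ_y = 52.20 MPa, ρ = 2275 kg/m³
  sample D: σ_y = 252.3 MPa, ρ = 1762 kg/m³
  sample P: σ_y = 392.0 MPa, ρ = 7817 kg/m³
  sample W: σ_y = 262.0 MPa, ρ = 4500 kg/m³
  sample B: σ_y = 46.75 MPa, ρ = 662.6 kg/m³
  sample B: M = 10.3×10⁻³
  sample D: M = 9.02×10⁻³
  sample W: M = 3.60×10⁻³
  sample U: M = 3.18×10⁻³
  sample P: M = 2.53×10⁻³
  sample Q: M = 2.15×10⁻³
  sample X: M = 1.61×10⁻³
Sample B has the largest M.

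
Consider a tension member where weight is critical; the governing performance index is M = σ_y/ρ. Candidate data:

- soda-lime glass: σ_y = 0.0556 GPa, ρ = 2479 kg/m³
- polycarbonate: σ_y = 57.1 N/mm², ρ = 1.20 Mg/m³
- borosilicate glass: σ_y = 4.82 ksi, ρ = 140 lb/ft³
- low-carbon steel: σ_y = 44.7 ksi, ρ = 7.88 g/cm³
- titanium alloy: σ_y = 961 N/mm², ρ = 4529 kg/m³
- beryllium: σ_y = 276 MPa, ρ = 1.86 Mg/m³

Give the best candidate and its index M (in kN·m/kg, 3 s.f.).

Putting every candidate on a common basis:
  soda-lime glass: σ_y = 55.60 MPa, ρ = 2479 kg/m³
  polycarbonate: σ_y = 57.10 MPa, ρ = 1200 kg/m³
  borosilicate glass: σ_y = 33.23 MPa, ρ = 2243 kg/m³
  low-carbon steel: σ_y = 308.2 MPa, ρ = 7880 kg/m³
  titanium alloy: σ_y = 961.0 MPa, ρ = 4529 kg/m³
  beryllium: σ_y = 276.0 MPa, ρ = 1860 kg/m³
  titanium alloy: M = 212 kN·m/kg
  beryllium: M = 148 kN·m/kg
  polycarbonate: M = 47.6 kN·m/kg
  low-carbon steel: M = 39.1 kN·m/kg
  soda-lime glass: M = 22.4 kN·m/kg
  borosilicate glass: M = 14.8 kN·m/kg
The maximum is for titanium alloy.

titanium alloy, M = 212 kN·m/kg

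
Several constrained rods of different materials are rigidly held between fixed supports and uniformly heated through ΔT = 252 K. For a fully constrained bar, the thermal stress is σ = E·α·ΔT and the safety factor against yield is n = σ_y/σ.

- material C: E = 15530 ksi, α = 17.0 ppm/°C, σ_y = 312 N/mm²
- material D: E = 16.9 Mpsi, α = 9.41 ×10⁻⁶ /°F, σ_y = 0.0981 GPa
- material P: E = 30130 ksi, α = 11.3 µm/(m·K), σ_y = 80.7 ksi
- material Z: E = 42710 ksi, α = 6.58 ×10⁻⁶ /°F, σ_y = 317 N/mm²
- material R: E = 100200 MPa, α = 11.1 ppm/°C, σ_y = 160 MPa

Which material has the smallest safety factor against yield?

Converting E to GPa, α to ×10⁻⁶/K, σ_y to MPa, then σ and n for each:
  material C: E = 107.1, α = 17.0, σ_y = 312.0 → σ = 459 MPa, n = 0.680
  material D: E = 116.5, α = 16.9, σ_y = 98.10 → σ = 497 MPa, n = 0.197
  material P: E = 207.7, α = 11.3, σ_y = 556.4 → σ = 592 MPa, n = 0.941
  material Z: E = 294.5, α = 11.8, σ_y = 317.0 → σ = 879 MPa, n = 0.361
  material R: E = 100.2, α = 11.1, σ_y = 160.0 → σ = 280 MPa, n = 0.571
The minimum is material D at n = 0.197.

material D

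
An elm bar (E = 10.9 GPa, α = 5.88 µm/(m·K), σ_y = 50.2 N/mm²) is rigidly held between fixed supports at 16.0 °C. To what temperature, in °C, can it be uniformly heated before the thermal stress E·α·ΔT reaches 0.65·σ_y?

525 °C

σ_y = 50.2 N/mm² = 50.20 MPa.
E·α·ΔT = 32.63 MPa ⇒ ΔT = 32.63 / (10.90×10³ × 5.88×10⁻⁶) = 509.1 K.
T = 16.0 + 509.1 = 525.1 °C.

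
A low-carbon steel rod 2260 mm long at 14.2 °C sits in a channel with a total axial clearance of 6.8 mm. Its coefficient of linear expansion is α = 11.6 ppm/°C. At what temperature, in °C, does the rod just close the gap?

274 °C

α·L₀·ΔT = 6.8 mm ⇒ ΔT = 6.8 / (11.6×10⁻⁶ × 2260.0) = 259.4 K.
T = 14.2 + 259.4 = 273.6 °C.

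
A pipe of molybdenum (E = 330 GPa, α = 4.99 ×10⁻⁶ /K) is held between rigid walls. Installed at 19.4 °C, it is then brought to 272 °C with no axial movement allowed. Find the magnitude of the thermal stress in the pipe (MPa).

416 MPa

ΔT = 252.6 K. Constrained thermal stress σ = E·α·ΔT = 330.0×10³ MPa × 4.99×10⁻⁶ × 252.6 = 416 MPa (compressive).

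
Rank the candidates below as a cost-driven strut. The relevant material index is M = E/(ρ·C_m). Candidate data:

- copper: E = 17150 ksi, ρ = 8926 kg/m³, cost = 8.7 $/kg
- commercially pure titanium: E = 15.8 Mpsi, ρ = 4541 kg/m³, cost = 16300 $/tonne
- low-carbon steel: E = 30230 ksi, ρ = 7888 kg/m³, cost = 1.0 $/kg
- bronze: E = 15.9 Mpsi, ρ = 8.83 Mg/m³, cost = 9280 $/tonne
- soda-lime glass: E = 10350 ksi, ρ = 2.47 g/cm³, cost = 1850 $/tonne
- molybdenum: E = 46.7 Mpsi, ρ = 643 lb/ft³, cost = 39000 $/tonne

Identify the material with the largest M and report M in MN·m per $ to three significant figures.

low-carbon steel, M = 26.4 MN·m per $

In SI units:
  copper: E = 118.2 GPa, ρ = 8926 kg/m³, cost = 8.700 $/kg
  commercially pure titanium: E = 108.9 GPa, ρ = 4541 kg/m³, cost = 16.30 $/kg
  low-carbon steel: E = 208.4 GPa, ρ = 7888 kg/m³, cost = 1.000 $/kg
  bronze: E = 109.6 GPa, ρ = 8830 kg/m³, cost = 9.280 $/kg
  soda-lime glass: E = 71.36 GPa, ρ = 2470 kg/m³, cost = 1.850 $/kg
  molybdenum: E = 322.0 GPa, ρ = 10300 kg/m³, cost = 39.00 $/kg
  low-carbon steel: M = 26.4 MN·m per $
  soda-lime glass: M = 15.6 MN·m per $
  copper: M = 1.52 MN·m per $
  commercially pure titanium: M = 1.47 MN·m per $
  bronze: M = 1.34 MN·m per $
  molybdenum: M = 0.802 MN·m per $
Low-carbon steel ranks first.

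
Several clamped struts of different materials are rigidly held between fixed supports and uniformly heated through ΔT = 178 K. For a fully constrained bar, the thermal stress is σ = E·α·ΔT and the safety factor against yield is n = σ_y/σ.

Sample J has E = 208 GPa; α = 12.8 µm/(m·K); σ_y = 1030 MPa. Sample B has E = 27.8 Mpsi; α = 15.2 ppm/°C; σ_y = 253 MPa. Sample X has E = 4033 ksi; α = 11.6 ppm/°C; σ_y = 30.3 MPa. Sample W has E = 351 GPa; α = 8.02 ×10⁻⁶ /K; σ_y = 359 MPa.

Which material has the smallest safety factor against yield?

sample B

In consistent units (E in GPa, α in ×10⁻⁶/K, σ_y in MPa):
  sample J: E = 208.0, α = 12.8, σ_y = 1030 → σ = 474 MPa, n = 2.17
  sample B: E = 191.7, α = 15.2, σ_y = 253.0 → σ = 519 MPa, n = 0.488
  sample X: E = 27.81, α = 11.6, σ_y = 30.30 → σ = 57.4 MPa, n = 0.528
  sample W: E = 351.0, α = 8.02, σ_y = 359.0 → σ = 501 MPa, n = 0.716
Smallest n: sample B with n = 0.488.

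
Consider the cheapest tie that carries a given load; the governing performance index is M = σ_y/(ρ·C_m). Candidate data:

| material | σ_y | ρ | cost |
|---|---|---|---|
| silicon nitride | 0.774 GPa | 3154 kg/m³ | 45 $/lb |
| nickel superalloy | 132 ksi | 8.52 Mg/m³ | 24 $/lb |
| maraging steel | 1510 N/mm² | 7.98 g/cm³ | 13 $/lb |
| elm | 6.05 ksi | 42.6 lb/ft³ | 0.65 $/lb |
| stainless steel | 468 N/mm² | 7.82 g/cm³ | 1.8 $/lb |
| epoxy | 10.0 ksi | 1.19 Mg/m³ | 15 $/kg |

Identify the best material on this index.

elm

Normalizing units and computing the index:
  silicon nitride: σ_y = 774.0 MPa, ρ = 3154 kg/m³, cost = 99.21 $/kg
  nickel superalloy: σ_y = 910.1 MPa, ρ = 8520 kg/m³, cost = 52.91 $/kg
  maraging steel: σ_y = 1510 MPa, ρ = 7980 kg/m³, cost = 28.66 $/kg
  elm: σ_y = 41.71 MPa, ρ = 682.4 kg/m³, cost = 1.433 $/kg
  stainless steel: σ_y = 468.0 MPa, ρ = 7820 kg/m³, cost = 3.968 $/kg
  epoxy: σ_y = 68.95 MPa, ρ = 1190 kg/m³, cost = 15.00 $/kg
  elm: M = 42.7 kN·m per $
  stainless steel: M = 15.1 kN·m per $
  maraging steel: M = 6.60 kN·m per $
  epoxy: M = 3.86 kN·m per $
  silicon nitride: M = 2.47 kN·m per $
  nickel superalloy: M = 2.02 kN·m per $
The maximum is for elm.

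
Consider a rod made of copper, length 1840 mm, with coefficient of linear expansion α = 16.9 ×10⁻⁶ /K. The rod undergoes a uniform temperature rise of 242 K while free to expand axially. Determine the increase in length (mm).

7.53 mm

ΔL = α·L₀·ΔT = 16.9×10⁻⁶ × 1840 mm × 242.0 K = 7.53 mm.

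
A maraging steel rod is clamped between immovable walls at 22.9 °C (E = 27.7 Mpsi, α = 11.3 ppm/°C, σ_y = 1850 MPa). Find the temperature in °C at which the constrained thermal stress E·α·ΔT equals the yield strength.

E = 27.7 Mpsi = 191.0 GPa.
E·α·ΔT = 1850 MPa ⇒ ΔT = 1850 / (191.0×10³ × 11.3×10⁻⁶) = 857.2 K.
T = 22.9 + 857.2 = 880.1 °C.

880 °C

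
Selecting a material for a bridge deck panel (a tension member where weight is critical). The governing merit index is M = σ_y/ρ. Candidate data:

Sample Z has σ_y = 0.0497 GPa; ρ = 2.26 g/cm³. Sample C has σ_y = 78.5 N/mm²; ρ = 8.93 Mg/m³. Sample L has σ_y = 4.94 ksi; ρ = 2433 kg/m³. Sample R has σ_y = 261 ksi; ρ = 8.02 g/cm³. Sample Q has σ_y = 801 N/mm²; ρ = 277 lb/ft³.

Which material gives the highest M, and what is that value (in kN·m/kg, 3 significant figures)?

sample R, M = 224 kN·m/kg

Putting every candidate on a common basis:
  sample Z: σ_y = 49.70 MPa, ρ = 2260 kg/m³
  sample C: σ_y = 78.50 MPa, ρ = 8930 kg/m³
  sample L: σ_y = 34.06 MPa, ρ = 2433 kg/m³
  sample R: σ_y = 1800 MPa, ρ = 8020 kg/m³
  sample Q: σ_y = 801.0 MPa, ρ = 4437 kg/m³
  sample R: M = 224 kN·m/kg
  sample Q: M = 181 kN·m/kg
  sample Z: M = 22.0 kN·m/kg
  sample L: M = 14.0 kN·m/kg
  sample C: M = 8.79 kN·m/kg
The maximum is for sample R.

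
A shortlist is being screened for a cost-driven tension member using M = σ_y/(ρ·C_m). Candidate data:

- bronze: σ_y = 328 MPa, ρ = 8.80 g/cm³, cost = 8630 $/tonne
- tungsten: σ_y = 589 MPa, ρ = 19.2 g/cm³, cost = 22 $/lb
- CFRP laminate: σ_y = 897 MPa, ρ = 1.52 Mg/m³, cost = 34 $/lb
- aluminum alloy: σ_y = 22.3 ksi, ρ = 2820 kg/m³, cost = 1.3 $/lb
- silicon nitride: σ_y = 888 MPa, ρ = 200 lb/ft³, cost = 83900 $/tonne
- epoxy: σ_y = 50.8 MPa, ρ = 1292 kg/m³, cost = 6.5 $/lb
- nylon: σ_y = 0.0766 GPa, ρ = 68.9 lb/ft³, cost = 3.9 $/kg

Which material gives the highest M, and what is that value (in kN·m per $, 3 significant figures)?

In SI units:
  bronze: σ_y = 328.0 MPa, ρ = 8800 kg/m³, cost = 8.630 $/kg
  tungsten: σ_y = 589.0 MPa, ρ = 19200 kg/m³, cost = 48.50 $/kg
  CFRP laminate: σ_y = 897.0 MPa, ρ = 1520 kg/m³, cost = 74.96 $/kg
  aluminum alloy: σ_y = 153.8 MPa, ρ = 2820 kg/m³, cost = 2.866 $/kg
  silicon nitride: σ_y = 888.0 MPa, ρ = 3204 kg/m³, cost = 83.90 $/kg
  epoxy: σ_y = 50.80 MPa, ρ = 1292 kg/m³, cost = 14.33 $/kg
  nylon: σ_y = 76.60 MPa, ρ = 1104 kg/m³, cost = 3.900 $/kg
  aluminum alloy: M = 19.0 kN·m per $
  nylon: M = 17.8 kN·m per $
  CFRP laminate: M = 7.87 kN·m per $
  bronze: M = 4.32 kN·m per $
  silicon nitride: M = 3.30 kN·m per $
  epoxy: M = 2.74 kN·m per $
  tungsten: M = 0.633 kN·m per $
Aluminum alloy ranks first.

aluminum alloy, M = 19.0 kN·m per $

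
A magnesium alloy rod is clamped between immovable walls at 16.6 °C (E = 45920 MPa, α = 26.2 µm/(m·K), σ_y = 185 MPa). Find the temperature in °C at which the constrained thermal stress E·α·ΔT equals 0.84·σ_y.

E = 45920 MPa = 45.92 GPa.
E·α·ΔT = 155.4 MPa ⇒ ΔT = 155.4 / (45.92×10³ × 26.2×10⁻⁶) = 129.2 K.
T = 16.6 + 129.2 = 145.8 °C.

146 °C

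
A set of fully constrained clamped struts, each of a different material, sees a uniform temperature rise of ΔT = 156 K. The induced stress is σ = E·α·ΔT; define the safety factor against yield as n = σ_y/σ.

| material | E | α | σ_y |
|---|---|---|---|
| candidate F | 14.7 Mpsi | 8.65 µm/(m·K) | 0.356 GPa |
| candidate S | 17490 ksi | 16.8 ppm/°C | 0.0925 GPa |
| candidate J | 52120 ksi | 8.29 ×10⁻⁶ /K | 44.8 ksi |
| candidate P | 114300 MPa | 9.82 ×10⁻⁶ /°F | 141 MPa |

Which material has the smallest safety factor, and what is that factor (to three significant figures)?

candidate S, n = 0.293

In consistent units (E in GPa, α in ×10⁻⁶/K, σ_y in MPa):
  candidate F: E = 101.4, α = 8.65, σ_y = 356.0 → σ = 137 MPa, n = 2.60
  candidate S: E = 120.6, α = 16.8, σ_y = 92.50 → σ = 316 MPa, n = 0.293
  candidate J: E = 359.4, α = 8.29, σ_y = 308.9 → σ = 465 MPa, n = 0.665
  candidate P: E = 114.3, α = 17.7, σ_y = 141.0 → σ = 315 MPa, n = 0.447
Candidate S has the lowest safety factor, n = 0.293.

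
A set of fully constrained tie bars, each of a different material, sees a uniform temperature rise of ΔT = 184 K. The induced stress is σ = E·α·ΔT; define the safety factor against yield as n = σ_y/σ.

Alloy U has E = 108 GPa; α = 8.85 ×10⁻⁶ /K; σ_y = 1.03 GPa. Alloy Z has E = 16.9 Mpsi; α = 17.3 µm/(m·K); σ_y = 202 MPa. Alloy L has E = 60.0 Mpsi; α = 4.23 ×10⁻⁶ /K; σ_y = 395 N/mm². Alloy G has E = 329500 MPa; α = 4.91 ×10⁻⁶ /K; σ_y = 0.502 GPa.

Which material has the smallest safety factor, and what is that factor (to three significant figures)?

alloy Z, n = 0.545

With everything in SI (GPa, ×10⁻⁶/K, MPa):
  alloy U: E = 108.0, α = 8.85, σ_y = 1030 → σ = 176 MPa, n = 5.86
  alloy Z: E = 116.5, α = 17.3, σ_y = 202.0 → σ = 371 MPa, n = 0.545
  alloy L: E = 413.7, α = 4.23, σ_y = 395.0 → σ = 322 MPa, n = 1.23
  alloy G: E = 329.5, α = 4.91, σ_y = 502.0 → σ = 298 MPa, n = 1.69
Alloy Z has the lowest safety factor, n = 0.545.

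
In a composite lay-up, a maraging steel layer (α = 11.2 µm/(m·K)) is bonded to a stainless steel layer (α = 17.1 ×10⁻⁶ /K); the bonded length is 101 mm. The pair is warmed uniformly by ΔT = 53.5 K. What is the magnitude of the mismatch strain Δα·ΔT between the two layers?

3.16×10⁻⁴

Δα = |11.2 − 17.1|×10⁻⁶/K = 5.90×10⁻⁶/K.
Mismatch strain = Δα·ΔT = 5.90×10⁻⁶ × 53.5 = 3.16×10⁻⁴.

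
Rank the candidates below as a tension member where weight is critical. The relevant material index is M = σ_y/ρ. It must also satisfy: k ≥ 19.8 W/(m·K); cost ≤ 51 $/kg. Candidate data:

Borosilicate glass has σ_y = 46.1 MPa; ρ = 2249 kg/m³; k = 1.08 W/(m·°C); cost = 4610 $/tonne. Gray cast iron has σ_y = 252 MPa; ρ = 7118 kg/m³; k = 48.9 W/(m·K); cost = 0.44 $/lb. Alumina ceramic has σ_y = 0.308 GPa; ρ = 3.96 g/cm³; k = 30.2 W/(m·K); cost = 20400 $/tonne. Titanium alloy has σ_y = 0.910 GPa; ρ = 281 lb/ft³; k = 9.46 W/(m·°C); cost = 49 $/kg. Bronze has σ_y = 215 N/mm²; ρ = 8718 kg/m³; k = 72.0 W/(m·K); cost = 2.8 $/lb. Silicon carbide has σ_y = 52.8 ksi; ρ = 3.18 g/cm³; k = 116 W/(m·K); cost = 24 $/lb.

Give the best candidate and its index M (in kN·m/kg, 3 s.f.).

alumina ceramic, M = 77.8 kN·m/kg

Screen on constraints: k ≥ 19.8 W/(m·K); cost ≤ 51 $/kg. Survivors: gray cast iron, alumina ceramic, bronze.
In SI units:
  gray cast iron: σ_y = 252.0 MPa, ρ = 7118 kg/m³
  alumina ceramic: σ_y = 308.0 MPa, ρ = 3960 kg/m³
  bronze: σ_y = 215.0 MPa, ρ = 8718 kg/m³
  alumina ceramic: M = 77.8 kN·m/kg
  gray cast iron: M = 35.4 kN·m/kg
  bronze: M = 24.7 kN·m/kg
The maximum is for alumina ceramic.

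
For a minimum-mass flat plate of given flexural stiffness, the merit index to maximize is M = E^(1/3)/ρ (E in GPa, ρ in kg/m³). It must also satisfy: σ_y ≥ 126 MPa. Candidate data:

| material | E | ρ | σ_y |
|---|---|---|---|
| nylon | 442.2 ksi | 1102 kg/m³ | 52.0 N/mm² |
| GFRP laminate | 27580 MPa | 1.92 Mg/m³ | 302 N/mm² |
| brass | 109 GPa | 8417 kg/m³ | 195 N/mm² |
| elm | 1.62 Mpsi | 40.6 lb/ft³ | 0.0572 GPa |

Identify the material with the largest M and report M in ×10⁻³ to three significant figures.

Screen on constraints: σ_y ≥ 126 MPa. Survivors: GFRP laminate, brass.
After converting to SI:
  GFRP laminate: E = 27.58 GPa, ρ = 1920 kg/m³
  brass: E = 109.0 GPa, ρ = 8417 kg/m³
  GFRP laminate: M = 1.57×10⁻³
  brass: M = 0.568×10⁻³
Highest index: GFRP laminate.

GFRP laminate, M = 1.57×10⁻³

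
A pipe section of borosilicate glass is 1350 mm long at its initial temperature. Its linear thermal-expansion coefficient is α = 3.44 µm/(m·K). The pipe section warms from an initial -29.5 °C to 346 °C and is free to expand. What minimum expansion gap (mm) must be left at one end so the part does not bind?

1.74 mm

ΔT = 346 − (-29.5) = 375.5 K.
ΔL = α·L₀·ΔT = 3.44×10⁻⁶ × 1350 mm × 375.5 K = 1.74 mm.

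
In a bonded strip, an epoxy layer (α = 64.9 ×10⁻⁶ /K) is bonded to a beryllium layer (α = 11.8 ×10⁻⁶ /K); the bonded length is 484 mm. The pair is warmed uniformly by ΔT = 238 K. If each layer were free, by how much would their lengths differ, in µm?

6120 µm

Δα = |64.9 − 11.8|×10⁻⁶/K = 53.1×10⁻⁶/K.
ΔL_mismatch = Δα·L·ΔT = 53.1×10⁻⁶ × 484.0 mm × 238.0 K = 6120 µm.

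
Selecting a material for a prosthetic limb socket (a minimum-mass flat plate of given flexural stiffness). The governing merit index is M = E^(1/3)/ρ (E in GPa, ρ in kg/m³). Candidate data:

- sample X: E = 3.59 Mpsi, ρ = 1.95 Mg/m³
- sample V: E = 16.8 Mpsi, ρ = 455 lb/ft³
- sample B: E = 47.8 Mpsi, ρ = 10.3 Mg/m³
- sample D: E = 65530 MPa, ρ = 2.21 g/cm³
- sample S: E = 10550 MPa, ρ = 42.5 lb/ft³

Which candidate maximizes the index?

In SI units:
  sample X: E = 24.75 GPa, ρ = 1950 kg/m³
  sample V: E = 115.8 GPa, ρ = 7288 kg/m³
  sample B: E = 329.6 GPa, ρ = 10300 kg/m³
  sample D: E = 65.53 GPa, ρ = 2210 kg/m³
  sample S: E = 10.55 GPa, ρ = 680.8 kg/m³
  sample S: M = 3.22×10⁻³
  sample D: M = 1.82×10⁻³
  sample X: M = 1.49×10⁻³
  sample B: M = 0.671×10⁻³
  sample V: M = 0.669×10⁻³
Highest index: sample S.

sample S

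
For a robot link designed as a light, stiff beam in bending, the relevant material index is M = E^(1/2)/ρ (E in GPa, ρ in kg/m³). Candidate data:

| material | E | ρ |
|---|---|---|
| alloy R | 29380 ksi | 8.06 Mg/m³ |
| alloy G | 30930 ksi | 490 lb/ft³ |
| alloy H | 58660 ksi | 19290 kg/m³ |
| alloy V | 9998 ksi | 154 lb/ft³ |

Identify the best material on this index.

In SI units:
  alloy R: E = 202.6 GPa, ρ = 8060 kg/m³
  alloy G: E = 213.3 GPa, ρ = 7849 kg/m³
  alloy H: E = 404.4 GPa, ρ = 19290 kg/m³
  alloy V: E = 68.93 GPa, ρ = 2467 kg/m³
  alloy V: M = 3.37×10⁻³
  alloy G: M = 1.86×10⁻³
  alloy R: M = 1.77×10⁻³
  alloy H: M = 1.04×10⁻³
Alloy V has the largest M.

alloy V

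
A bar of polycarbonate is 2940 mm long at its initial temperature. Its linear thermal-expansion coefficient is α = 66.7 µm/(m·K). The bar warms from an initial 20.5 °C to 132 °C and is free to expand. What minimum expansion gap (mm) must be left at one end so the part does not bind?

ΔT = 132 − 20.5 = 111.5 K.
ΔL = α·L₀·ΔT = 66.7×10⁻⁶ × 2940 mm × 111.5 K = 21.9 mm.

21.9 mm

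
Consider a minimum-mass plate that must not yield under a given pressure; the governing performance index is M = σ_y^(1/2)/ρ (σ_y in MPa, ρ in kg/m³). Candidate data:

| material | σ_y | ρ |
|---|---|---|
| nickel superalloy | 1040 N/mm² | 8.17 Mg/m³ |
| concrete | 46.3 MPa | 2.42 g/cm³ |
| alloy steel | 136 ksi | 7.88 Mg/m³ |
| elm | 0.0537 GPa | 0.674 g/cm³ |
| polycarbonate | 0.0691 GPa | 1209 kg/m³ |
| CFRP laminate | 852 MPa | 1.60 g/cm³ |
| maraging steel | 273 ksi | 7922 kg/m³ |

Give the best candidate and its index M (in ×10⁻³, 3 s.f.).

CFRP laminate, M = 18.2×10⁻³

Normalizing units and computing the index:
  nickel superalloy: σ_y = 1040 MPa, ρ = 8170 kg/m³
  concrete: σ_y = 46.30 MPa, ρ = 2420 kg/m³
  alloy steel: σ_y = 937.7 MPa, ρ = 7880 kg/m³
  elm: σ_y = 53.70 MPa, ρ = 674.0 kg/m³
  polycarbonate: σ_y = 69.10 MPa, ρ = 1209 kg/m³
  CFRP laminate: σ_y = 852.0 MPa, ρ = 1600 kg/m³
  maraging steel: σ_y = 1882 MPa, ρ = 7922 kg/m³
  CFRP laminate: M = 18.2×10⁻³
  elm: M = 10.9×10⁻³
  polycarbonate: M = 6.88×10⁻³
  maraging steel: M = 5.48×10⁻³
  nickel superalloy: M = 3.95×10⁻³
  alloy steel: M = 3.89×10⁻³
  concrete: M = 2.81×10⁻³
The maximum is for CFRP laminate.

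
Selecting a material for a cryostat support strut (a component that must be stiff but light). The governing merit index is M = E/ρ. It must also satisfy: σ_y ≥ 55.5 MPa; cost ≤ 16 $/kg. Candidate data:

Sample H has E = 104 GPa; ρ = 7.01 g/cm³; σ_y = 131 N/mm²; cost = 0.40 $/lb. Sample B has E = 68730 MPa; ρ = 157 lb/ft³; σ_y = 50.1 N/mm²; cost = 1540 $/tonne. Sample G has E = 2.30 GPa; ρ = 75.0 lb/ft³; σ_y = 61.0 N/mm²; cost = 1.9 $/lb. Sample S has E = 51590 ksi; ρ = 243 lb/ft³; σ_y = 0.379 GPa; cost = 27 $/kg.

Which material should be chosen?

Screen on constraints: σ_y ≥ 55.5 MPa; cost ≤ 16 $/kg. Survivors: sample H, sample G.
In SI units:
  sample H: E = 104.0 GPa, ρ = 7010 kg/m³
  sample G: E = 2.300 GPa, ρ = 1201 kg/m³
  sample H: M = 14.8 MN·m/kg
  sample G: M = 1.91 MN·m/kg
The maximum is for sample H.

sample H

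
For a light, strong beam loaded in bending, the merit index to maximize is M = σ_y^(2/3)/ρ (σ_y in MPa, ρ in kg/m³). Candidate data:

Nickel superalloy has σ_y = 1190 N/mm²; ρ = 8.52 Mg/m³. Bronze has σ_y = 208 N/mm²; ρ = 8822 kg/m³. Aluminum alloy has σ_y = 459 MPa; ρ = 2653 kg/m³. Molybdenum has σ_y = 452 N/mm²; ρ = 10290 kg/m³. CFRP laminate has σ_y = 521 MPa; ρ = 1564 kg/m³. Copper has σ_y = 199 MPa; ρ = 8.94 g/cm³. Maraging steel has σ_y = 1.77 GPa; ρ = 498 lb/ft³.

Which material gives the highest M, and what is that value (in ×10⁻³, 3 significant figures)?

Convert each candidate to consistent units, then evaluate M:
  nickel superalloy: σ_y = 1190 MPa, ρ = 8520 kg/m³
  bronze: σ_y = 208.0 MPa, ρ = 8822 kg/m³
  aluminum alloy: σ_y = 459.0 MPa, ρ = 2653 kg/m³
  molybdenum: σ_y = 452.0 MPa, ρ = 10290 kg/m³
  CFRP laminate: σ_y = 521.0 MPa, ρ = 1564 kg/m³
  copper: σ_y = 199.0 MPa, ρ = 8940 kg/m³
  maraging steel: σ_y = 1770 MPa, ρ = 7977 kg/m³
  CFRP laminate: M = 41.4×10⁻³
  aluminum alloy: M = 22.4×10⁻³
  maraging steel: M = 18.3×10⁻³
  nickel superalloy: M = 13.2×10⁻³
  molybdenum: M = 5.72×10⁻³
  bronze: M = 3.98×10⁻³
  copper: M = 3.81×10⁻³
Highest index: CFRP laminate.

CFRP laminate, M = 41.4×10⁻³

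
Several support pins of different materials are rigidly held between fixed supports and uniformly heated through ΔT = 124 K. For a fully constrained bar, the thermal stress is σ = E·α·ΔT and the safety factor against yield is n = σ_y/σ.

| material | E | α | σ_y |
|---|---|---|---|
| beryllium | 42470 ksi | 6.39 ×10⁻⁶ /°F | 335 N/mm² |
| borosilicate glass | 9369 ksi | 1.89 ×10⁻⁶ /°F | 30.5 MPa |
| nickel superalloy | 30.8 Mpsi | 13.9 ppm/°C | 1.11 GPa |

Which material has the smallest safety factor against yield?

beryllium

In consistent units (E in GPa, α in ×10⁻⁶/K, σ_y in MPa):
  beryllium: E = 292.8, α = 11.5, σ_y = 335.0 → σ = 418 MPa, n = 0.802
  borosilicate glass: E = 64.60, α = 3.40, σ_y = 30.50 → σ = 27.3 MPa, n = 1.12
  nickel superalloy: E = 212.4, α = 13.9, σ_y = 1110 → σ = 366 MPa, n = 3.03
Smallest n: beryllium with n = 0.802.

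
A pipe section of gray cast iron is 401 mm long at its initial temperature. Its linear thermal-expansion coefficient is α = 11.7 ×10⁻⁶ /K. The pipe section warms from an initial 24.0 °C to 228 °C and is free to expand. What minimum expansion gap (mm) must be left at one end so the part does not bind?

0.957 mm

ΔT = 228 − 24.0 = 204.0 K.
ΔL = α·L₀·ΔT = 11.7×10⁻⁶ × 401 mm × 204.0 K = 0.957 mm.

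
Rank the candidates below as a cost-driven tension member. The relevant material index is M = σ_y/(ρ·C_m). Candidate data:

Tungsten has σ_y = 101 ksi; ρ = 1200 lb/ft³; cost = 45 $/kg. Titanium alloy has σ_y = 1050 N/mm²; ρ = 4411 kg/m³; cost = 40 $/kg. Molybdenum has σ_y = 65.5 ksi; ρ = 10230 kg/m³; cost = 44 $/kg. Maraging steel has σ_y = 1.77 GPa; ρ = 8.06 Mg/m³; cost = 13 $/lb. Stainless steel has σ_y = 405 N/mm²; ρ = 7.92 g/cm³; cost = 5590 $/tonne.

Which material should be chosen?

stainless steel

Putting every candidate on a common basis:
  tungsten: σ_y = 696.4 MPa, ρ = 19220 kg/m³, cost = 45.00 $/kg
  titanium alloy: σ_y = 1050 MPa, ρ = 4411 kg/m³, cost = 40.00 $/kg
  molybdenum: σ_y = 451.6 MPa, ρ = 10230 kg/m³, cost = 44.00 $/kg
  maraging steel: σ_y = 1770 MPa, ρ = 8060 kg/m³, cost = 28.66 $/kg
  stainless steel: σ_y = 405.0 MPa, ρ = 7920 kg/m³, cost = 5.590 $/kg
  stainless steel: M = 9.15 kN·m per $
  maraging steel: M = 7.66 kN·m per $
  titanium alloy: M = 5.95 kN·m per $
  molybdenum: M = 1.00 kN·m per $
  tungsten: M = 0.805 kN·m per $
Stainless steel ranks first.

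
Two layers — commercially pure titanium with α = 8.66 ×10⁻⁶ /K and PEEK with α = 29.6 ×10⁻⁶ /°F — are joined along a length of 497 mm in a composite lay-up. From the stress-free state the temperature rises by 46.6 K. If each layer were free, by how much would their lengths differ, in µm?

PEEK: α = 29.6×10⁻⁶/°F × 9/5 = 53.3×10⁻⁶/K.
Δα = |8.66 − 53.3|×10⁻⁶/K = 44.6×10⁻⁶/K.
ΔL_mismatch = Δα·L·ΔT = 44.6×10⁻⁶ × 497.0 mm × 46.6 K = 1030 µm.

1030 µm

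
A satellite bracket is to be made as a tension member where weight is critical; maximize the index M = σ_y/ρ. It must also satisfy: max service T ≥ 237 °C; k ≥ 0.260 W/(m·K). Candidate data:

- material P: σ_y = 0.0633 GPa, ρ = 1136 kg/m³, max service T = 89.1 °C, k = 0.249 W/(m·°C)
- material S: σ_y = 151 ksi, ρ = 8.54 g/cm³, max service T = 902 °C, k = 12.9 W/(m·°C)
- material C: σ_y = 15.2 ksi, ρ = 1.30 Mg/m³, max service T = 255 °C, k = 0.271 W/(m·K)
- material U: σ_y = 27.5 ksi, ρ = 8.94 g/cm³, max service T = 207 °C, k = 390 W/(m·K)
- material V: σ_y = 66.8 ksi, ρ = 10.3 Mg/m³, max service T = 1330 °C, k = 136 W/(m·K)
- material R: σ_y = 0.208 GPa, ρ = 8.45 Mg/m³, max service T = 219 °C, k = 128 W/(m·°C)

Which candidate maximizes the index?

material S

Screen on constraints: max service T ≥ 237 °C; k ≥ 0.260 W/(m·K). Survivors: material S, material C, material V.
In SI units:
  material S: σ_y = 1041 MPa, ρ = 8540 kg/m³
  material C: σ_y = 104.8 MPa, ρ = 1300 kg/m³
  material V: σ_y = 460.6 MPa, ρ = 10300 kg/m³
  material S: M = 122 kN·m/kg
  material C: M = 80.6 kN·m/kg
  material V: M = 44.7 kN·m/kg
Material S has the largest M.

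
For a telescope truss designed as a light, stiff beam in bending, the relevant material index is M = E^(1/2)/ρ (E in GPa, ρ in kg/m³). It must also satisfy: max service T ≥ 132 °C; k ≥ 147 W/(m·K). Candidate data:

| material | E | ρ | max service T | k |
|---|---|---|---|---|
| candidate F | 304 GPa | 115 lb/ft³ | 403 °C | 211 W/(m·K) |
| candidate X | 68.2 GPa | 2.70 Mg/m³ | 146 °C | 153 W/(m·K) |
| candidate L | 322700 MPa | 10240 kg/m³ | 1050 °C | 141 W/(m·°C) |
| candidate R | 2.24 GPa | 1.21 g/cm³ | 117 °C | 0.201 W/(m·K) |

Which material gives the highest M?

Screen on constraints: max service T ≥ 132 °C; k ≥ 147 W/(m·K). Survivors: candidate F, candidate X.
After converting to SI:
  candidate F: E = 304.0 GPa, ρ = 1842 kg/m³
  candidate X: E = 68.20 GPa, ρ = 2700 kg/m³
  candidate F: M = 9.46×10⁻³
  candidate X: M = 3.06×10⁻³
The maximum is for candidate F.

candidate F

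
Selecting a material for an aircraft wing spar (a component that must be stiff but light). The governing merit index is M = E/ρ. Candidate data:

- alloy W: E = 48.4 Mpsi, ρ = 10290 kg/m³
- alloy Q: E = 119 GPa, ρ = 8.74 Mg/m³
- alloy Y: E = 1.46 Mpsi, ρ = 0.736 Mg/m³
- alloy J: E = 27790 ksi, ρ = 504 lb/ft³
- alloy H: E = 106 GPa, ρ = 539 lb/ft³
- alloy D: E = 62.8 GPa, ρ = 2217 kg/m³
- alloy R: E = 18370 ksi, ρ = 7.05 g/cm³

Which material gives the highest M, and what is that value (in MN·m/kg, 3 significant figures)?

Convert each candidate to consistent units, then evaluate M:
  alloy W: E = 333.7 GPa, ρ = 10290 kg/m³
  alloy Q: E = 119.0 GPa, ρ = 8740 kg/m³
  alloy Y: E = 10.07 GPa, ρ = 736.0 kg/m³
  alloy J: E = 191.6 GPa, ρ = 8073 kg/m³
  alloy H: E = 106.0 GPa, ρ = 8634 kg/m³
  alloy D: E = 62.80 GPa, ρ = 2217 kg/m³
  alloy R: E = 126.7 GPa, ρ = 7050 kg/m³
  alloy W: M = 32.4 MN·m/kg
  alloy D: M = 28.3 MN·m/kg
  alloy J: M = 23.7 MN·m/kg
  alloy R: M = 18.0 MN·m/kg
  alloy Y: M = 13.7 MN·m/kg
  alloy Q: M = 13.6 MN·m/kg
  alloy H: M = 12.3 MN·m/kg
Alloy W has the largest M.

alloy W, M = 32.4 MN·m/kg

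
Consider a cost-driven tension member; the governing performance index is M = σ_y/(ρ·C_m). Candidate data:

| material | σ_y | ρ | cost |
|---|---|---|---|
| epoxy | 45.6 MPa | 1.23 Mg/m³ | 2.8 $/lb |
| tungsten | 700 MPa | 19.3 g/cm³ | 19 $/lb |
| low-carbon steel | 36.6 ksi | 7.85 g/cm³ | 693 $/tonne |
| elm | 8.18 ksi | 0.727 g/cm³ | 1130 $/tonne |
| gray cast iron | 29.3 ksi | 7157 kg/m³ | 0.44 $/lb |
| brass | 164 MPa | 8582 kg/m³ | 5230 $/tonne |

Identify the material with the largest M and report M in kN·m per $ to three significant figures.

Convert each candidate to consistent units, then evaluate M:
  epoxy: σ_y = 45.60 MPa, ρ = 1230 kg/m³, cost = 6.173 $/kg
  tungsten: σ_y = 700.0 MPa, ρ = 19300 kg/m³, cost = 41.89 $/kg
  low-carbon steel: σ_y = 252.3 MPa, ρ = 7850 kg/m³, cost = 0.6930 $/kg
  elm: σ_y = 56.40 MPa, ρ = 727.0 kg/m³, cost = 1.130 $/kg
  gray cast iron: σ_y = 202.0 MPa, ρ = 7157 kg/m³, cost = 0.9700 $/kg
  brass: σ_y = 164.0 MPa, ρ = 8582 kg/m³, cost = 5.230 $/kg
  elm: M = 68.7 kN·m per $
  low-carbon steel: M = 46.4 kN·m per $
  gray cast iron: M = 29.1 kN·m per $
  epoxy: M = 6.01 kN·m per $
  brass: M = 3.65 kN·m per $
  tungsten: M = 0.866 kN·m per $
Elm has the largest M.

elm, M = 68.7 kN·m per $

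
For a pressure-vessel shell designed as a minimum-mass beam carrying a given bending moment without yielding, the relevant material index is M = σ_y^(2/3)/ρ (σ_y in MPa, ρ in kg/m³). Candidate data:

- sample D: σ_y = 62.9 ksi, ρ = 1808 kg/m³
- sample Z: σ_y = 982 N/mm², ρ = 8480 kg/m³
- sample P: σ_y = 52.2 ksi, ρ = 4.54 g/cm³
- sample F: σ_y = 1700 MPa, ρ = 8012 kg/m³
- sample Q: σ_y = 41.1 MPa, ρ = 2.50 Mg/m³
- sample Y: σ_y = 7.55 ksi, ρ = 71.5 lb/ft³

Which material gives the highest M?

After converting to SI:
  sample D: σ_y = 433.7 MPa, ρ = 1808 kg/m³
  sample Z: σ_y = 982.0 MPa, ρ = 8480 kg/m³
  sample P: σ_y = 359.9 MPa, ρ = 4540 kg/m³
  sample F: σ_y = 1700 MPa, ρ = 8012 kg/m³
  sample Q: σ_y = 41.10 MPa, ρ = 2500 kg/m³
  sample Y: σ_y = 52.06 MPa, ρ = 1145 kg/m³
  sample D: M = 31.7×10⁻³
  sample F: M = 17.8×10⁻³
  sample Y: M = 12.2×10⁻³
  sample Z: M = 11.7×10⁻³
  sample P: M = 11.1×10⁻³
  sample Q: M = 4.76×10⁻³
Sample D has the largest M.

sample D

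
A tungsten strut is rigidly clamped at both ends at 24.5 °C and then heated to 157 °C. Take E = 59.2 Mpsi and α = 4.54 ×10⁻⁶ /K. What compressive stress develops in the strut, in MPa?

246 MPa

E = 59.2 Mpsi = 408.2 GPa.
ΔT = 132.5 K. Constrained thermal stress σ = E·α·ΔT = 408.2×10³ MPa × 4.54×10⁻⁶ × 132.5 = 246 MPa (compressive).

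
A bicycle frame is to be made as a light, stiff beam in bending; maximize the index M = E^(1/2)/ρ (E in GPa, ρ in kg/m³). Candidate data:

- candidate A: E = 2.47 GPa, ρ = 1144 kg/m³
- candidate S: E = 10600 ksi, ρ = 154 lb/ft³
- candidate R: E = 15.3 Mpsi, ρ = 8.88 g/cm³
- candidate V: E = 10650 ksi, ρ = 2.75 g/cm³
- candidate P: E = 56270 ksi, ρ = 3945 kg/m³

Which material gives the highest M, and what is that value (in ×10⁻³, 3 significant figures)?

candidate P, M = 4.99×10⁻³

Putting every candidate on a common basis:
  candidate A: E = 2.470 GPa, ρ = 1144 kg/m³
  candidate S: E = 73.08 GPa, ρ = 2467 kg/m³
  candidate R: E = 105.5 GPa, ρ = 8880 kg/m³
  candidate V: E = 73.43 GPa, ρ = 2750 kg/m³
  candidate P: E = 388.0 GPa, ρ = 3945 kg/m³
  candidate P: M = 4.99×10⁻³
  candidate S: M = 3.47×10⁻³
  candidate V: M = 3.12×10⁻³
  candidate A: M = 1.37×10⁻³
  candidate R: M = 1.16×10⁻³
The maximum is for candidate P.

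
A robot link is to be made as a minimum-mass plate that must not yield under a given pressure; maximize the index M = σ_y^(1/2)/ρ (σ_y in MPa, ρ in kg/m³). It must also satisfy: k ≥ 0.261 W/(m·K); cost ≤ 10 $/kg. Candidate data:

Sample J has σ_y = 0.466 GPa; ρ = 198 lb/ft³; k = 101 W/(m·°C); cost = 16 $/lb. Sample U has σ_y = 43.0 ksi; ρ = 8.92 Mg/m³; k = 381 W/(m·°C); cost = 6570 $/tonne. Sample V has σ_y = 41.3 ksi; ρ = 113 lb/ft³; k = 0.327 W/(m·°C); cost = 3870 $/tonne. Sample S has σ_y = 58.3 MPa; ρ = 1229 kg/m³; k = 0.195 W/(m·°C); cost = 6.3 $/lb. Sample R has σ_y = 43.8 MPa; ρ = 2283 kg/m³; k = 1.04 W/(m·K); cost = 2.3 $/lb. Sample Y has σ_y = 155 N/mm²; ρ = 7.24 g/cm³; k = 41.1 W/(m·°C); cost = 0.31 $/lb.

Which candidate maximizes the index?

sample V

Screen on constraints: k ≥ 0.261 W/(m·K); cost ≤ 10 $/kg. Survivors: sample U, sample V, sample R, sample Y.
In SI units:
  sample U: σ_y = 296.5 MPa, ρ = 8920 kg/m³
  sample V: σ_y = 284.8 MPa, ρ = 1810 kg/m³
  sample R: σ_y = 43.80 MPa, ρ = 2283 kg/m³
  sample Y: σ_y = 155.0 MPa, ρ = 7240 kg/m³
  sample V: M = 9.32×10⁻³
  sample R: M = 2.90×10⁻³
  sample U: M = 1.93×10⁻³
  sample Y: M = 1.72×10⁻³
Highest index: sample V.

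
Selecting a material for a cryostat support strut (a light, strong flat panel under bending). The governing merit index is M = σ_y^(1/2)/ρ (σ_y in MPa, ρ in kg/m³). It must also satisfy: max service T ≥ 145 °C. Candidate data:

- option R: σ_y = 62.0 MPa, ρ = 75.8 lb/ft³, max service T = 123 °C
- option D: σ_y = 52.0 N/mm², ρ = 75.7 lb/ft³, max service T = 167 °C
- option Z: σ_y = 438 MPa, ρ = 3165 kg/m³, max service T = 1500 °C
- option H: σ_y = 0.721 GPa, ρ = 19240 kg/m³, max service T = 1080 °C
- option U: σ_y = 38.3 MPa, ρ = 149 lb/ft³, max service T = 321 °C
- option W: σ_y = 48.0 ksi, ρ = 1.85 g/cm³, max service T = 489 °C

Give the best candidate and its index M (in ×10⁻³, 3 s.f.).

option W, M = 9.83×10⁻³

Screen on constraints: max service T ≥ 145 °C. Survivors: option D, option Z, option H, option U, option W.
Putting every candidate on a common basis:
  option D: σ_y = 52.00 MPa, ρ = 1213 kg/m³
  option Z: σ_y = 438.0 MPa, ρ = 3165 kg/m³
  option H: σ_y = 721.0 MPa, ρ = 19240 kg/m³
  option U: σ_y = 38.30 MPa, ρ = 2387 kg/m³
  option W: σ_y = 330.9 MPa, ρ = 1850 kg/m³
  option W: M = 9.83×10⁻³
  option Z: M = 6.61×10⁻³
  option D: M = 5.95×10⁻³
  option U: M = 2.59×10⁻³
  option H: M = 1.40×10⁻³
The maximum is for option W.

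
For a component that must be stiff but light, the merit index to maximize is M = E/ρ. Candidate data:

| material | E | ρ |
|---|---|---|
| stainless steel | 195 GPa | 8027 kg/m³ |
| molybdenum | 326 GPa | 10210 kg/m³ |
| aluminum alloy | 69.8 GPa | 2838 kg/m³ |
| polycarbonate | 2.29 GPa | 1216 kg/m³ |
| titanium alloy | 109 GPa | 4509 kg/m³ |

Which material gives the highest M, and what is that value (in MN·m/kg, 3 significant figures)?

molybdenum, M = 31.9 MN·m/kg

Evaluate M for each candidate:
  molybdenum: M = 31.9 MN·m/kg
  aluminum alloy: M = 24.6 MN·m/kg
  stainless steel: M = 24.3 MN·m/kg
  titanium alloy: M = 24.2 MN·m/kg
  polycarbonate: M = 1.88 MN·m/kg
The maximum is for molybdenum.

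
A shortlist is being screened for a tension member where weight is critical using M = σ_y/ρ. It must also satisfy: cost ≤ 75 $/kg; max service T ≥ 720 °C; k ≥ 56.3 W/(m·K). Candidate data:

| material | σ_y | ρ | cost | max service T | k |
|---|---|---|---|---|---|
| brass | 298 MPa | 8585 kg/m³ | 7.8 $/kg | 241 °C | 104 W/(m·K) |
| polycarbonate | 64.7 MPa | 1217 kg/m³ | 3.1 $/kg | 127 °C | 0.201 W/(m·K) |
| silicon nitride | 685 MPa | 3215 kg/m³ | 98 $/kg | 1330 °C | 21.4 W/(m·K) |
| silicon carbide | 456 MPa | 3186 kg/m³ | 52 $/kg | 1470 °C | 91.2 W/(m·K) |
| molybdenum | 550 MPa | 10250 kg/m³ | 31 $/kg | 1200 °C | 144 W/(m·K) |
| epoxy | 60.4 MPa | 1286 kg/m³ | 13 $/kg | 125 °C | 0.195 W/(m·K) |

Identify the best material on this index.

Screen on constraints: cost ≤ 75 $/kg; max service T ≥ 720 °C; k ≥ 56.3 W/(m·K). Survivors: silicon carbide, molybdenum.
Per-candidate index values:
  silicon carbide: M = 143 kN·m/kg
  molybdenum: M = 53.7 kN·m/kg
Silicon carbide has the largest M.

silicon carbide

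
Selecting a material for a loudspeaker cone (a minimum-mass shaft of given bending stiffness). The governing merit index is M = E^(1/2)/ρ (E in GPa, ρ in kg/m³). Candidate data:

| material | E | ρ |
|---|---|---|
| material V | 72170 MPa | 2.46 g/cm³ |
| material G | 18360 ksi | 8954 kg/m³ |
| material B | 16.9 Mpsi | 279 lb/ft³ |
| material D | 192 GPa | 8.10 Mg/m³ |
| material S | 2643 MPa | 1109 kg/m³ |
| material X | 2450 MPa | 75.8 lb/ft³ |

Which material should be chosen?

material V

In SI units:
  material V: E = 72.17 GPa, ρ = 2460 kg/m³
  material G: E = 126.6 GPa, ρ = 8954 kg/m³
  material B: E = 116.5 GPa, ρ = 4469 kg/m³
  material D: E = 192.0 GPa, ρ = 8100 kg/m³
  material S: E = 2.643 GPa, ρ = 1109 kg/m³
  material X: E = 2.450 GPa, ρ = 1214 kg/m³
  material V: M = 3.45×10⁻³
  material B: M = 2.42×10⁻³
  material D: M = 1.71×10⁻³
  material S: M = 1.47×10⁻³
  material X: M = 1.29×10⁻³
  material G: M = 1.26×10⁻³
The maximum is for material V.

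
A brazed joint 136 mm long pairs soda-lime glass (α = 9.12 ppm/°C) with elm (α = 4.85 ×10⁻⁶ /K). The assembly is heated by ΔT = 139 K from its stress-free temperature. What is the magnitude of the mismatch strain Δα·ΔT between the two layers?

Δα = |9.12 − 4.85|×10⁻⁶/K = 4.27×10⁻⁶/K.
Mismatch strain = Δα·ΔT = 4.27×10⁻⁶ × 139.0 = 5.94×10⁻⁴.

5.94×10⁻⁴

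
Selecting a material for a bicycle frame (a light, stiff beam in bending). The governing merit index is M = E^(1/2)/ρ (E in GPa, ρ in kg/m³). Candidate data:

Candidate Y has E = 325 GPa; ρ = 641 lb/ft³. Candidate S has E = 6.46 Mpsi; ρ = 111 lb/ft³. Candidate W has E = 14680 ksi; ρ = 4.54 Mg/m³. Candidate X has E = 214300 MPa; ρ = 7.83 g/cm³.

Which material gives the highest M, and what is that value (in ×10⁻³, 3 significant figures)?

candidate S, M = 3.75×10⁻³

In SI units:
  candidate Y: E = 325.0 GPa, ρ = 10270 kg/m³
  candidate S: E = 44.54 GPa, ρ = 1778 kg/m³
  candidate W: E = 101.2 GPa, ρ = 4540 kg/m³
  candidate X: E = 214.3 GPa, ρ = 7830 kg/m³
  candidate S: M = 3.75×10⁻³
  candidate W: M = 2.22×10⁻³
  candidate X: M = 1.87×10⁻³
  candidate Y: M = 1.76×10⁻³
Candidate S has the largest M.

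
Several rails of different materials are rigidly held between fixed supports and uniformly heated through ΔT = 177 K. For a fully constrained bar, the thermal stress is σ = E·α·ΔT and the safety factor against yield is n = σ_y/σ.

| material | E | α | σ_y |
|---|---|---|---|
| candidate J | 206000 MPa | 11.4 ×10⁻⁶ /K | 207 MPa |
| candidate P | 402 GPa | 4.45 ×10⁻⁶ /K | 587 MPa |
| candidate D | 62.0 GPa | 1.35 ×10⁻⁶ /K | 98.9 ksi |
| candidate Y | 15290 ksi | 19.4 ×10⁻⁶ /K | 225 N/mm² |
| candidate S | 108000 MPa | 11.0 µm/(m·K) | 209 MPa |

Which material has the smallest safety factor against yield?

candidate J

With everything in SI (GPa, ×10⁻⁶/K, MPa):
  candidate J: E = 206.0, α = 11.4, σ_y = 207.0 → σ = 416 MPa, n = 0.498
  candidate P: E = 402.0, α = 4.45, σ_y = 587.0 → σ = 317 MPa, n = 1.85
  candidate D: E = 62.00, α = 1.35, σ_y = 681.9 → σ = 14.8 MPa, n = 46.0
  candidate Y: E = 105.4, α = 19.4, σ_y = 225.0 → σ = 362 MPa, n = 0.622
  candidate S: E = 108.0, α = 11.0, σ_y = 209.0 → σ = 210 MPa, n = 0.994
The minimum is candidate J at n = 0.498.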